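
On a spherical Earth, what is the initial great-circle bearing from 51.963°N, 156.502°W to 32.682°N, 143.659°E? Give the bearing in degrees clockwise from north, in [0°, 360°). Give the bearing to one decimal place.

Δλ = 143.659 − -156.502 = 300.161°; wrapped into (−180°, 180°]: -59.839°.
θ = atan2( sin Δλ · cos φ₂ , cos φ₁ · sin φ₂ − sin φ₁ · cos φ₂ · cos Δλ )
  = atan2(-0.72773, -0.00035) = -90.028° → normalised to [0°, 360°): 269.972°.

270.0°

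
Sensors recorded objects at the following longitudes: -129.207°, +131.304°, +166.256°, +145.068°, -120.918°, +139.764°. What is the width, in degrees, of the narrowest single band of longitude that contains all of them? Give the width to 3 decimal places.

107.778°

Sort the longitudes: -129.207°, -120.918°, +131.304°, +139.764°, +145.068°, +166.256°.
Eastward gaps between consecutive values (wrapping around): 8.289°, 252.222°, 8.460°, 5.304°, 21.188°, 64.537°.
Largest gap = 252.222° ⇒ minimal covering band is its complement: 360° − 252.222° = 107.778°.
Band runs from +131.304° eastward to -120.918°, crossing the antimeridian.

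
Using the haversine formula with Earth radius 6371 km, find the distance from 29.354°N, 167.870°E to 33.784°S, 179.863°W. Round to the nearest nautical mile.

3854 nmi

Δλ = -179.863 − 167.870 = -347.733°; wrapped into (−180°, 180°]: 12.267°.
Δφ = -33.784 − 29.354 = -63.138°.
a = sin²(Δφ/2) + cos φ₁ · cos φ₂ · sin²(Δλ/2) = 0.282348.
c = 2·atan2(√a, √(1−a)) = 1.12042 rad → d = 6371·c ≈ 7138.20 km ≈ 3854.32 nmi.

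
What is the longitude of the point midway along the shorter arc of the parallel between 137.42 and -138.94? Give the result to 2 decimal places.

Signed shortest Δλ from +137.42° to -138.94° is +83.64°.
Midpoint longitude = +137.42° + (+83.64°)/2 = +137.42° + 41.82° = +179.24°.
(The naïve average (+137.42 + -138.94)/2 = -0.76° is on the wrong side of the globe.)

+179.24°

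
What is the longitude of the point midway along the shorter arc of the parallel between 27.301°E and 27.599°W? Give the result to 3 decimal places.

Signed shortest Δλ from +27.301° to -27.599° is -54.900°.
Midpoint longitude = +27.301° + (-54.900°)/2 = +27.301° − 27.450° = -0.149°.

0.149°W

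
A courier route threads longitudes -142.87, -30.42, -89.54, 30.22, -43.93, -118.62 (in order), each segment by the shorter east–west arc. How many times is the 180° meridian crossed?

0

Leg 1: -142.87° → -30.42°, shortest Δλ = 112.45° (east) — does not cross 180°.
Leg 2: -30.42° → -89.54°, shortest Δλ = -59.12° (west) — does not cross 180°.
Leg 3: -89.54° → +30.22°, shortest Δλ = 119.76° (east) — does not cross 180°.
Leg 4: +30.22° → -43.93°, shortest Δλ = -74.15° (west) — does not cross 180°.
Leg 5: -43.93° → -118.62°, shortest Δλ = -74.69° (west) — does not cross 180°.
Total crossings: 0.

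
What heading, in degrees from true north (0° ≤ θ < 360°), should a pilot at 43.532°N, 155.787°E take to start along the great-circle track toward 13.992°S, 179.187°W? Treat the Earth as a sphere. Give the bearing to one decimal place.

Δλ = -179.187 − 155.787 = -334.974°; wrapped into (−180°, 180°]: 25.026°.
θ = atan2( sin Δλ · cos φ₂ , cos φ₁ · sin φ₂ − sin φ₁ · cos φ₂ · cos Δλ )
  = atan2(0.41048, -0.78087) = 152.271° → normalised to [0°, 360°): 152.271°.

152.3°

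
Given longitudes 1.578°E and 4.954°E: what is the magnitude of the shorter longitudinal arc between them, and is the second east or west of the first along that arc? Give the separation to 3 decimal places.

3.376° east

Raw difference: 4.954 − 1.578 = 3.376°.
Normalise into (−180°, 180°]: 3.376° stays 3.376°.
Positive ⇒ the second point lies to the east; separation 3.376°.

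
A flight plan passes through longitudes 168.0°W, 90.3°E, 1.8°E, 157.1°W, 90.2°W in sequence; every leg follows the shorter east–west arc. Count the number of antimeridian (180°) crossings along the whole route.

1

Leg 1: -168.0° → +90.3°, shortest Δλ = -101.7° (west) — crosses 180°.
Leg 2: +90.3° → +1.8°, shortest Δλ = -88.5° (west) — does not cross 180°.
Leg 3: +1.8° → -157.1°, shortest Δλ = -158.9° (west) — does not cross 180°.
Leg 4: -157.1° → -90.2°, shortest Δλ = 66.9° (east) — does not cross 180°.
Total crossings: 1.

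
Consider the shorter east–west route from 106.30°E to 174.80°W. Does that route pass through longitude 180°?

Yes

Naïve |-174.80 − 106.30| = 281.1° > 180°, so the shorter arc goes the other way round — across 180°.
Signed shortest Δλ = ((-174.80 − 106.30 + 180) mod 360) − 180 = 78.9°.
Going east by 78.9° from +106.30° passes through 180° before reaching -174.80°.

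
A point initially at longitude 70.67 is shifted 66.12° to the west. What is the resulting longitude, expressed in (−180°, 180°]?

Start at +70.67°; shift −66.12° → +4.55°.
+4.55° already lies in (−180°, 180°].

+4.55°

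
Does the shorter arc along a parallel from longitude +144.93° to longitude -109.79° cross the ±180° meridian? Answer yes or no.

Yes

Naïve |-109.79 − 144.93| = 254.72° > 180°, so the shorter arc goes the other way round — across 180°.
Signed shortest Δλ = ((-109.79 − 144.93 + 180) mod 360) − 180 = 105.28°.
Going east by 105.28° from +144.93° passes through 180° before reaching -109.79°.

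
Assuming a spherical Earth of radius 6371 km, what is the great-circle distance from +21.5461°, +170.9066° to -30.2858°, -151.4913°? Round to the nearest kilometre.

7026 km

Δλ = -151.4913 − 170.9066 = -322.3979°; wrapped into (−180°, 180°]: 37.6021°.
Δφ = -30.2858 − 21.5461 = -51.8319°.
a = sin²(Δφ/2) + cos φ₁ · cos φ₂ · sin²(Δλ/2) = 0.274438.
c = 2·atan2(√a, √(1−a)) = 1.10277 rad → d = 6371·c ≈ 7025.76 km.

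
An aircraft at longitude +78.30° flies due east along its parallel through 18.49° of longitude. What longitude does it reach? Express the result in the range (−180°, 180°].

Start at +78.30°; shift +18.49° → +96.79°.
+96.79° already lies in (−180°, 180°].

+96.79°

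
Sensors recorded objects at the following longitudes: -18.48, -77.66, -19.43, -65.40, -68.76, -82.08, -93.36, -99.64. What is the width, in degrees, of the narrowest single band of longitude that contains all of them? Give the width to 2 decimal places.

Sort the longitudes: -99.64°, -93.36°, -82.08°, -77.66°, -68.76°, -65.40°, -19.43°, -18.48°.
Eastward gaps between consecutive values (wrapping around): 6.28°, 11.28°, 4.42°, 8.90°, 3.36°, 45.97°, 0.95°, 278.84°.
Largest gap = 278.84° ⇒ minimal covering band is its complement: 360° − 278.84° = 81.16°.
Band runs from -99.64° eastward to -18.48°.

81.16°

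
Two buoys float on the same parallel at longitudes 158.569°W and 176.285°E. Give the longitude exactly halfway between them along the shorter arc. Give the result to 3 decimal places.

Signed shortest Δλ from -158.569° to +176.285° is -25.146°.
Midpoint longitude = -158.569° + (-25.146°)/2 = -158.569° − 12.573° = -171.142°.
(The naïve average (-158.569 + +176.285)/2 = 8.858° is on the wrong side of the globe.)

171.142°W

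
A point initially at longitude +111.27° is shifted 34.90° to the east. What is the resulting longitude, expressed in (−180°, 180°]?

Start at +111.27°; shift +34.90° → +146.17°.
+146.17° already lies in (−180°, 180°].

+146.17°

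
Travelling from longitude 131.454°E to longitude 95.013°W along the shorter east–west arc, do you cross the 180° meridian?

Naïve |-95.013 − 131.454| = 226.467° > 180°, so the shorter arc goes the other way round — across 180°.
Signed shortest Δλ = ((-95.013 − 131.454 + 180) mod 360) − 180 = 133.533°.
Going east by 133.533° from +131.454° passes through 180° before reaching -95.013°.

Yes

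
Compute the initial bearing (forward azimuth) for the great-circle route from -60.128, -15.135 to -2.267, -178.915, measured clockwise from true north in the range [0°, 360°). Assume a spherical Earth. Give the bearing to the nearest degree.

198°

Δλ = -178.915 − -15.135 = -163.780°.
θ = atan2( sin Δλ · cos φ₂ , cos φ₁ · sin φ₂ − sin φ₁ · cos φ₂ · cos Δλ )
  = atan2(-0.27911, -0.85167) = -161.855° → normalised to [0°, 360°): 198.145°.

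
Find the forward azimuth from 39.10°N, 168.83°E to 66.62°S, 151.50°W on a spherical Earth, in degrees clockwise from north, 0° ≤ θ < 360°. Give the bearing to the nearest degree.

Δλ = -151.50 − 168.83 = -320.33°; wrapped into (−180°, 180°]: 39.67°.
θ = atan2( sin Δλ · cos φ₂ , cos φ₁ · sin φ₂ − sin φ₁ · cos φ₂ · cos Δλ )
  = atan2(0.25332, -0.90497) = 164.362° → normalised to [0°, 360°): 164.362°.

164°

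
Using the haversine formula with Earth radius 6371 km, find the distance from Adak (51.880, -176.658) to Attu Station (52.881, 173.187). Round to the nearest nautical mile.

Δλ = 173.187 − -176.658 = 349.845°; wrapped into (−180°, 180°]: -10.155°.
Δφ = 52.881 − 51.880 = 1.001°.
a = sin²(Δφ/2) + cos φ₁ · cos φ₂ · sin²(Δλ/2) = 0.002994.
c = 2·atan2(√a, √(1−a)) = 0.10949 rad → d = 6371·c ≈ 697.59 km ≈ 376.67 nmi.

377 nmi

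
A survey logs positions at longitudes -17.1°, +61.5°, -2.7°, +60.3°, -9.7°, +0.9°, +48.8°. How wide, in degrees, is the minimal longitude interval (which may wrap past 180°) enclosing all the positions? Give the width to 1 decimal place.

78.6°

Sort the longitudes: -17.1°, -9.7°, -2.7°, +0.9°, +48.8°, +60.3°, +61.5°.
Eastward gaps between consecutive values (wrapping around): 7.4°, 7.0°, 3.6°, 47.9°, 11.5°, 1.2°, 281.4°.
Largest gap = 281.4° ⇒ minimal covering band is its complement: 360° − 281.4° = 78.6°.
Band runs from -17.1° eastward to +61.5°.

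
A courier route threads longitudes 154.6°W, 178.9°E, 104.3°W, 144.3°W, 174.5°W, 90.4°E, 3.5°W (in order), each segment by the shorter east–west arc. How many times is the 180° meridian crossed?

Leg 1: -154.6° → +178.9°, shortest Δλ = -26.5° (west) — crosses 180°.
Leg 2: +178.9° → -104.3°, shortest Δλ = 76.8° (east) — crosses 180°.
Leg 3: -104.3° → -144.3°, shortest Δλ = -40.0° (west) — does not cross 180°.
Leg 4: -144.3° → -174.5°, shortest Δλ = -30.2° (west) — does not cross 180°.
Leg 5: -174.5° → +90.4°, shortest Δλ = -95.1° (west) — crosses 180°.
Leg 6: +90.4° → -3.5°, shortest Δλ = -93.9° (west) — does not cross 180°.
Total crossings: 3.

3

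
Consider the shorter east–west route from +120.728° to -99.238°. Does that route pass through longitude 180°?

Naïve |-99.238 − 120.728| = 219.966° > 180°, so the shorter arc goes the other way round — across 180°.
Signed shortest Δλ = ((-99.238 − 120.728 + 180) mod 360) − 180 = 140.034°.
Going east by 140.034° from +120.728° passes through 180° before reaching -99.238°.

Yes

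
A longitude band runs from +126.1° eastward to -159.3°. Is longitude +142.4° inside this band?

Band width going east from +126.1° to -159.3°: ((-159.3 − 126.1) mod 360) = 74.6°.
Offset of +142.4° east of the west edge: ((142.4 − 126.1) mod 360) = 16.3°.
16.3° ≤ 74.6° ⇒ inside.

Yes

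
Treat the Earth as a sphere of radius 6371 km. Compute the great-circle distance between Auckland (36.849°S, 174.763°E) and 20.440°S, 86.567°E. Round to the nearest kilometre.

8509 km

Δλ = 86.567 − 174.763 = -88.196°.
Δφ = -20.440 − -36.849 = 16.409°.
a = sin²(Δφ/2) + cos φ₁ · cos φ₂ · sin²(Δλ/2) = 0.383480.
c = 2·atan2(√a, √(1−a)) = 1.33559 rad → d = 6371·c ≈ 8509.07 km.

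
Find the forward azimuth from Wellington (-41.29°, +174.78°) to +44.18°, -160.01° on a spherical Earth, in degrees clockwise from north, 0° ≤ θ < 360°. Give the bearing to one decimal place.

17.8°

Δλ = -160.01 − 174.78 = -334.79°; wrapped into (−180°, 180°]: 25.21°.
θ = atan2( sin Δλ · cos φ₂ , cos φ₁ · sin φ₂ − sin φ₁ · cos φ₂ · cos Δλ )
  = atan2(0.30546, 0.95180) = 17.793° → normalised to [0°, 360°): 17.793°.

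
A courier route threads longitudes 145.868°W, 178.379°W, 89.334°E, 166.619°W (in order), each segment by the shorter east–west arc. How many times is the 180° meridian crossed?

2

Leg 1: -145.868° → -178.379°, shortest Δλ = -32.511° (west) — does not cross 180°.
Leg 2: -178.379° → +89.334°, shortest Δλ = -92.287° (west) — crosses 180°.
Leg 3: +89.334° → -166.619°, shortest Δλ = 104.047° (east) — crosses 180°.
Total crossings: 2.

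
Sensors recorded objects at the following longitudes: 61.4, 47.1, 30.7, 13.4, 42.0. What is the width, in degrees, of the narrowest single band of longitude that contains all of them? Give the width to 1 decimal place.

48.0°

Sort the longitudes: +13.4°, +30.7°, +42.0°, +47.1°, +61.4°.
Eastward gaps between consecutive values (wrapping around): 17.3°, 11.3°, 5.1°, 14.3°, 312.0°.
Largest gap = 312.0° ⇒ minimal covering band is its complement: 360° − 312.0° = 48.0°.
Band runs from +13.4° eastward to +61.4°.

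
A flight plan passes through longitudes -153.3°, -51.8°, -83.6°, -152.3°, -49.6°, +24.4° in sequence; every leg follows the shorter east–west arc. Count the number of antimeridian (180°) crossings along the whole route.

Leg 1: -153.3° → -51.8°, shortest Δλ = 101.5° (east) — does not cross 180°.
Leg 2: -51.8° → -83.6°, shortest Δλ = -31.8° (west) — does not cross 180°.
Leg 3: -83.6° → -152.3°, shortest Δλ = -68.7° (west) — does not cross 180°.
Leg 4: -152.3° → -49.6°, shortest Δλ = 102.7° (east) — does not cross 180°.
Leg 5: -49.6° → +24.4°, shortest Δλ = 74.0° (east) — does not cross 180°.
Total crossings: 0.

0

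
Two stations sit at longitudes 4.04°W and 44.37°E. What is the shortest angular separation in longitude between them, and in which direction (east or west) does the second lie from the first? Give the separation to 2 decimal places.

48.41° east

Raw difference: 44.37 − -4.04 = 48.41°.
Normalise into (−180°, 180°]: 48.41° stays 48.41°.
Positive ⇒ the second point lies to the east; separation 48.41°.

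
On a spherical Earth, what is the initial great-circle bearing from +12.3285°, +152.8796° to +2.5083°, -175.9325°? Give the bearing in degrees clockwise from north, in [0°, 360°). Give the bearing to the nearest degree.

Δλ = -175.9325 − 152.8796 = -328.8121°; wrapped into (−180°, 180°]: 31.1879°.
θ = atan2( sin Δλ · cos φ₂ , cos φ₁ · sin φ₂ − sin φ₁ · cos φ₂ · cos Δλ )
  = atan2(0.51735, -0.13973) = 105.114° → normalised to [0°, 360°): 105.114°.

105°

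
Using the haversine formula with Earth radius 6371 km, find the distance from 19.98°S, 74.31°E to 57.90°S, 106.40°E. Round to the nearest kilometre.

4954 km

Δλ = 106.40 − 74.31 = 32.09°.
Δφ = -57.90 − -19.98 = -37.92°.
a = sin²(Δφ/2) + cos φ₁ · cos φ₂ · sin²(Δλ/2) = 0.143717.
c = 2·atan2(√a, √(1−a)) = 0.77765 rad → d = 6371·c ≈ 4954.39 km.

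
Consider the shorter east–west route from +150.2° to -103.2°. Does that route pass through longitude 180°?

Naïve |-103.2 − 150.2| = 253.4° > 180°, so the shorter arc goes the other way round — across 180°.
Signed shortest Δλ = ((-103.2 − 150.2 + 180) mod 360) − 180 = 106.6°.
Going east by 106.6° from +150.2° passes through 180° before reaching -103.2°.

Yes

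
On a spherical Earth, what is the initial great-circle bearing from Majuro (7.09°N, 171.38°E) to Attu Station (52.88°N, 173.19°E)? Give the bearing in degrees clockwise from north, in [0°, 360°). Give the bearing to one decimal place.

Δλ = 173.19 − 171.38 = 1.81°.
θ = atan2( sin Δλ · cos φ₂ , cos φ₁ · sin φ₂ − sin φ₁ · cos φ₂ · cos Δλ )
  = atan2(0.01906, 0.71683) = 1.523° → normalised to [0°, 360°): 1.523°.

1.5°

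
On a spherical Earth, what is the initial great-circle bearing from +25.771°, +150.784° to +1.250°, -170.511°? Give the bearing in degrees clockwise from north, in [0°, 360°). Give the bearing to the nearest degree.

117°

Δλ = -170.511 − 150.784 = -321.295°; wrapped into (−180°, 180°]: 38.705°.
θ = atan2( sin Δλ · cos φ₂ , cos φ₁ · sin φ₂ − sin φ₁ · cos φ₂ · cos Δλ )
  = atan2(0.62516, -0.31956) = 117.075° → normalised to [0°, 360°): 117.075°.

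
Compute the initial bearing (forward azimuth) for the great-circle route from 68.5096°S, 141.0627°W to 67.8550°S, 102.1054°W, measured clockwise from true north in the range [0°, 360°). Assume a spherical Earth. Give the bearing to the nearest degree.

106°

Δλ = -102.1054 − -141.0627 = 38.9573°.
θ = atan2( sin Δλ · cos φ₂ , cos φ₁ · sin φ₂ − sin φ₁ · cos φ₂ · cos Δλ )
  = atan2(0.23701, -0.06658) = 105.690° → normalised to [0°, 360°): 105.690°.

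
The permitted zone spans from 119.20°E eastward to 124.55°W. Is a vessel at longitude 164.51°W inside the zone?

Band width going east from +119.20° to -124.55°: ((-124.55 − 119.20) mod 360) = 116.25°.
Offset of -164.51° east of the west edge: ((-164.51 − 119.20) mod 360) = 76.29°.
76.29° ≤ 116.25° ⇒ inside.

Yes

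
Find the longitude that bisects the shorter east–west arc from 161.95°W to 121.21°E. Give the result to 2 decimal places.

Signed shortest Δλ from -161.95° to +121.21° is -76.84°.
Midpoint longitude = -161.95° + (-76.84°)/2 = -161.95° − 38.42° = -200.37°.
Normalise into (−180°, 180°]: +159.63°.
(The naïve average (-161.95 + +121.21)/2 = -20.37° is on the wrong side of the globe.)

159.63°E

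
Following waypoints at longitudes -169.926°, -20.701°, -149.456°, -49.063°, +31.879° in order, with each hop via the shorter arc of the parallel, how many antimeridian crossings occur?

0

Leg 1: -169.926° → -20.701°, shortest Δλ = 149.225° (east) — does not cross 180°.
Leg 2: -20.701° → -149.456°, shortest Δλ = -128.755° (west) — does not cross 180°.
Leg 3: -149.456° → -49.063°, shortest Δλ = 100.393° (east) — does not cross 180°.
Leg 4: -49.063° → +31.879°, shortest Δλ = 80.942° (east) — does not cross 180°.
Total crossings: 0.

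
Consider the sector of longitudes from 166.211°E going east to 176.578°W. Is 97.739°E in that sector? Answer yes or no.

No

Band width going east from +166.211° to -176.578°: ((-176.578 − 166.211) mod 360) = 17.211°.
Offset of +97.739° east of the west edge: ((97.739 − 166.211) mod 360) = 291.528°.
291.528° > 17.211° ⇒ outside.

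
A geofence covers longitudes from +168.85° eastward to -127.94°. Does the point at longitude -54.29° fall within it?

No

Band width going east from +168.85° to -127.94°: ((-127.94 − 168.85) mod 360) = 63.21°.
Offset of -54.29° east of the west edge: ((-54.29 − 168.85) mod 360) = 136.86°.
136.86° > 63.21° ⇒ outside.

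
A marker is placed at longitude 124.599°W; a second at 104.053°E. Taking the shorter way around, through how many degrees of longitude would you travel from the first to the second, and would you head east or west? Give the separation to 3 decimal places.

Raw difference: 104.053 − -124.599 = 228.652°.
Normalise into (−180°, 180°]: 228.652° − 360° = -131.348°.
Negative ⇒ the second point lies to the west; separation 131.348°.

131.348° west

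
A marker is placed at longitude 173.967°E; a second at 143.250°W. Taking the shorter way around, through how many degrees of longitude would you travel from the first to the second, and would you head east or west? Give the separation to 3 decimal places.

42.783° east

Raw difference: -143.250 − 173.967 = -317.217°.
Normalise into (−180°, 180°]: -317.217° + 360° = 42.783°.
Positive ⇒ the second point lies to the east; separation 42.783°.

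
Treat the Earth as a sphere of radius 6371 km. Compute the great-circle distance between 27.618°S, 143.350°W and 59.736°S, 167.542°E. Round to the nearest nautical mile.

2771 nmi

Δλ = 167.542 − -143.350 = 310.892°; wrapped into (−180°, 180°]: -49.108°.
Δφ = -59.736 − -27.618 = -32.118°.
a = sin²(Δφ/2) + cos φ₁ · cos φ₂ · sin²(Δλ/2) = 0.153636.
c = 2·atan2(√a, √(1−a)) = 0.80553 rad → d = 6371·c ≈ 5132.03 km ≈ 2771.08 nmi.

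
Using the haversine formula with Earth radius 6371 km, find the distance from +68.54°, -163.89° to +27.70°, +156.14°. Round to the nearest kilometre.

Δλ = 156.14 − -163.89 = 320.03°; wrapped into (−180°, 180°]: -39.97°.
Δφ = 27.70 − 68.54 = -40.84°.
a = sin²(Δφ/2) + cos φ₁ · cos φ₂ · sin²(Δλ/2) = 0.159568.
c = 2·atan2(√a, √(1−a)) = 0.82185 rad → d = 6371·c ≈ 5236.03 km.

5236 km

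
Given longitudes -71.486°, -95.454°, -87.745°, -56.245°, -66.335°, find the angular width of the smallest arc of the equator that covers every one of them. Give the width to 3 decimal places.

39.209°

Sort the longitudes: -95.454°, -87.745°, -71.486°, -66.335°, -56.245°.
Eastward gaps between consecutive values (wrapping around): 7.709°, 16.259°, 5.151°, 10.090°, 320.791°.
Largest gap = 320.791° ⇒ minimal covering band is its complement: 360° − 320.791° = 39.209°.
Band runs from -95.454° eastward to -56.245°.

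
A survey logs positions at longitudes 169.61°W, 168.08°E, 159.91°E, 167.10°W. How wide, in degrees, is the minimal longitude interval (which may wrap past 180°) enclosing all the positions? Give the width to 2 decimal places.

32.99°

Sort the longitudes: -169.61°, -167.10°, +159.91°, +168.08°.
Eastward gaps between consecutive values (wrapping around): 2.51°, 327.01°, 8.17°, 22.31°.
Largest gap = 327.01° ⇒ minimal covering band is its complement: 360° − 327.01° = 32.99°.
Band runs from +159.91° eastward to -167.10°, crossing the antimeridian.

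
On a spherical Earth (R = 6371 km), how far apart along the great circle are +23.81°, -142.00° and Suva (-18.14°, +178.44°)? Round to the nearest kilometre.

6338 km

Δλ = 178.44 − -142.00 = 320.44°; wrapped into (−180°, 180°]: -39.56°.
Δφ = -18.14 − 23.81 = -41.95°.
a = sin²(Δφ/2) + cos φ₁ · cos φ₂ · sin²(Δλ/2) = 0.227702.
c = 2·atan2(√a, √(1−a)) = 0.99489 rad → d = 6371·c ≈ 6338.44 km.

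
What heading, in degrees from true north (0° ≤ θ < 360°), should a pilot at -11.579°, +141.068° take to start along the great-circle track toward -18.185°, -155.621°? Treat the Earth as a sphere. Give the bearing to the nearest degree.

Δλ = -155.621 − 141.068 = -296.689°; wrapped into (−180°, 180°]: 63.311°.
θ = atan2( sin Δλ · cos φ₂ , cos φ₁ · sin φ₂ − sin φ₁ · cos φ₂ · cos Δλ )
  = atan2(0.84883, -0.22009) = 104.536° → normalised to [0°, 360°): 104.536°.

105°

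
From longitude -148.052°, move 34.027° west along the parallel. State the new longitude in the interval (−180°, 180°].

Start at -148.052°; shift −34.027° → -182.079°.
-182.079° lies outside (−180°, 180°]; add 360° → +177.921°.

+177.921°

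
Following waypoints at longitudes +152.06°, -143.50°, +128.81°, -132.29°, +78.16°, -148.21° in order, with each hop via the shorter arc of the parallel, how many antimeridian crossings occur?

Leg 1: +152.06° → -143.50°, shortest Δλ = 64.44° (east) — crosses 180°.
Leg 2: -143.50° → +128.81°, shortest Δλ = -87.69° (west) — crosses 180°.
Leg 3: +128.81° → -132.29°, shortest Δλ = 98.9° (east) — crosses 180°.
Leg 4: -132.29° → +78.16°, shortest Δλ = -149.55° (west) — crosses 180°.
Leg 5: +78.16° → -148.21°, shortest Δλ = 133.63° (east) — crosses 180°.
Total crossings: 5.

5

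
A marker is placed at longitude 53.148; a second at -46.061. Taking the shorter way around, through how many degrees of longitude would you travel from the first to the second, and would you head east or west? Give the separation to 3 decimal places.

Raw difference: -46.061 − 53.148 = -99.209°.
Normalise into (−180°, 180°]: -99.209° stays -99.209°.
Negative ⇒ the second point lies to the west; separation 99.209°.

99.209° west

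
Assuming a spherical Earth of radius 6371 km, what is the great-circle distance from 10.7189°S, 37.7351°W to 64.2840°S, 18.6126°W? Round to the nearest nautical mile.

Δλ = -18.6126 − -37.7351 = 19.1225°.
Δφ = -64.2840 − -10.7189 = -53.5651°.
a = sin²(Δφ/2) + cos φ₁ · cos φ₂ · sin²(Δλ/2) = 0.214808.
c = 2·atan2(√a, √(1−a)) = 0.96382 rad → d = 6371·c ≈ 6140.52 km ≈ 3315.61 nmi.

3316 nmi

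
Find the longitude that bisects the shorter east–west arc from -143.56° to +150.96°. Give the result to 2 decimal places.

Signed shortest Δλ from -143.56° to +150.96° is -65.48°.
Midpoint longitude = -143.56° + (-65.48°)/2 = -143.56° − 32.74° = -176.30°.
(The naïve average (-143.56 + +150.96)/2 = 3.7° is on the wrong side of the globe.)

-176.30°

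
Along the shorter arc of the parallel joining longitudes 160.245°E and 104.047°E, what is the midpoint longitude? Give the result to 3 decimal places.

132.146°E

Signed shortest Δλ from +160.245° to +104.047° is -56.198°.
Midpoint longitude = +160.245° + (-56.198°)/2 = +160.245° − 28.099° = +132.146°.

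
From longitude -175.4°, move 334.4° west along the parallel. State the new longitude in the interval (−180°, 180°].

-149.8°

Start at -175.4°; shift −334.4° → -509.8°.
-509.8° lies outside (−180°, 180°]; add 360° → -149.8°.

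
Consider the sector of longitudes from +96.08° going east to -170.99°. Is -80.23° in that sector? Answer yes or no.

Band width going east from +96.08° to -170.99°: ((-170.99 − 96.08) mod 360) = 92.93°.
Offset of -80.23° east of the west edge: ((-80.23 − 96.08) mod 360) = 183.69°.
183.69° > 92.93° ⇒ outside.

No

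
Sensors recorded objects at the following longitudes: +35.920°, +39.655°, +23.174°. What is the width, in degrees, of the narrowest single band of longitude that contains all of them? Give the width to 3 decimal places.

16.481°

Sort the longitudes: +23.174°, +35.920°, +39.655°.
Eastward gaps between consecutive values (wrapping around): 12.746°, 3.735°, 343.519°.
Largest gap = 343.519° ⇒ minimal covering band is its complement: 360° − 343.519° = 16.481°.
Band runs from +23.174° eastward to +39.655°.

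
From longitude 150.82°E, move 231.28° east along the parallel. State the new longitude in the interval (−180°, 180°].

22.10°E

Start at +150.82°; shift +231.28° → +382.10°.
+382.10° lies outside (−180°, 180°]; subtract 360° → +22.10°.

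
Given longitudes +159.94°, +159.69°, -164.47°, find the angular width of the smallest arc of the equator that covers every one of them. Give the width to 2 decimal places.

Sort the longitudes: -164.47°, +159.69°, +159.94°.
Eastward gaps between consecutive values (wrapping around): 324.16°, 0.25°, 35.59°.
Largest gap = 324.16° ⇒ minimal covering band is its complement: 360° − 324.16° = 35.84°.
Band runs from +159.69° eastward to -164.47°, crossing the antimeridian.

35.84°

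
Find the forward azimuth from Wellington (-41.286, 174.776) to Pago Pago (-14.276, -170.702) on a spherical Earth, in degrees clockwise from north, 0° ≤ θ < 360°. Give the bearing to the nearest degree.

29°

Δλ = -170.702 − 174.776 = -345.478°; wrapped into (−180°, 180°]: 14.522°.
θ = atan2( sin Δλ · cos φ₂ , cos φ₁ · sin φ₂ − sin φ₁ · cos φ₂ · cos Δλ )
  = atan2(0.24301, 0.43372) = 29.262° → normalised to [0°, 360°): 29.262°.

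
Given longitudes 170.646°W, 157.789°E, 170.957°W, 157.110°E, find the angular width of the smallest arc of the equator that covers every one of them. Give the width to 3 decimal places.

Sort the longitudes: -170.957°, -170.646°, +157.110°, +157.789°.
Eastward gaps between consecutive values (wrapping around): 0.311°, 327.756°, 0.679°, 31.254°.
Largest gap = 327.756° ⇒ minimal covering band is its complement: 360° − 327.756° = 32.244°.
Band runs from +157.110° eastward to -170.646°, crossing the antimeridian.

32.244°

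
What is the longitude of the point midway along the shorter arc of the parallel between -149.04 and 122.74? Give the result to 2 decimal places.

Signed shortest Δλ from -149.04° to +122.74° is -88.22°.
Midpoint longitude = -149.04° + (-88.22°)/2 = -149.04° − 44.11° = -193.15°.
Normalise into (−180°, 180°]: +166.85°.
(The naïve average (-149.04 + +122.74)/2 = -13.15° is on the wrong side of the globe.)

+166.85°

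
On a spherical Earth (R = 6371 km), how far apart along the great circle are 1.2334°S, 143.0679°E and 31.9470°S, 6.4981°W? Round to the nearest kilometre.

Δλ = -6.4981 − 143.0679 = -149.5660°.
Δφ = -31.9470 − -1.2334 = -30.7136°.
a = sin²(Δφ/2) + cos φ₁ · cos φ₂ · sin²(Δλ/2) = 0.860031.
c = 2·atan2(√a, √(1−a)) = 2.37469 rad → d = 6371·c ≈ 15129.13 km.

15129 km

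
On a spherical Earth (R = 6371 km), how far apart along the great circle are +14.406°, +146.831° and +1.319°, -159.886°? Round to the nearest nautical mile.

3256 nmi

Δλ = -159.886 − 146.831 = -306.717°; wrapped into (−180°, 180°]: 53.283°.
Δφ = 1.319 − 14.406 = -13.087°.
a = sin²(Δφ/2) + cos φ₁ · cos φ₂ · sin²(Δλ/2) = 0.207681.
c = 2·atan2(√a, √(1−a)) = 0.94636 rad → d = 6371·c ≈ 6029.28 km ≈ 3255.55 nmi.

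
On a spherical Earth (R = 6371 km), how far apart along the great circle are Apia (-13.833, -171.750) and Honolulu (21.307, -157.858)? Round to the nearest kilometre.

4191 km

Δλ = -157.858 − -171.750 = 13.892°.
Δφ = 21.307 − -13.833 = 35.140°.
a = sin²(Δφ/2) + cos φ₁ · cos φ₂ · sin²(Δλ/2) = 0.104356.
c = 2·atan2(√a, √(1−a)) = 0.65788 rad → d = 6371·c ≈ 4191.38 km.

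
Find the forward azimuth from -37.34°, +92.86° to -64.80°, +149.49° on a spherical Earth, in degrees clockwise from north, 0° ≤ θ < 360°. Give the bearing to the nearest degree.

Δλ = 149.49 − 92.86 = 56.63°.
θ = atan2( sin Δλ · cos φ₂ , cos φ₁ · sin φ₂ − sin φ₁ · cos φ₂ · cos Δλ )
  = atan2(0.35558, -0.57733) = 148.371° → normalised to [0°, 360°): 148.371°.

148°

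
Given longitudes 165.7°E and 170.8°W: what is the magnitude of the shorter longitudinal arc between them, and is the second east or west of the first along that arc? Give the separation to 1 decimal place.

23.5° east

Raw difference: -170.8 − 165.7 = -336.5°.
Normalise into (−180°, 180°]: -336.5° + 360° = 23.5°.
Positive ⇒ the second point lies to the east; separation 23.5°.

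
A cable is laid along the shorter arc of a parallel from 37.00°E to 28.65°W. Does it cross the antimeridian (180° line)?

Signed shortest Δλ = ((-28.65 − 37.00 + 180) mod 360) − 180 = -65.65°.
Going west by 65.65° from +37.00° reaches -28.65° without touching 180°.

No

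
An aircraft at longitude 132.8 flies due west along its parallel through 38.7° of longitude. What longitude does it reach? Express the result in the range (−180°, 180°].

Start at +132.8°; shift −38.7° → +94.1°.
+94.1° already lies in (−180°, 180°].

+94.1°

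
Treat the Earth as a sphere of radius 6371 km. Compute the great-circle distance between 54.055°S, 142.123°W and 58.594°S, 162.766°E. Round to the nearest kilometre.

3337 km

Δλ = 162.766 − -142.123 = 304.889°; wrapped into (−180°, 180°]: -55.111°.
Δφ = -58.594 − -54.055 = -4.539°.
a = sin²(Δφ/2) + cos φ₁ · cos φ₂ · sin²(Δλ/2) = 0.067030.
c = 2·atan2(√a, √(1−a)) = 0.52377 rad → d = 6371·c ≈ 3336.94 km.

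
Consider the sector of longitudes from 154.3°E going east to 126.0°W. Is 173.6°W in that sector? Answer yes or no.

Band width going east from +154.3° to -126.0°: ((-126.0 − 154.3) mod 360) = 79.7°.
Offset of -173.6° east of the west edge: ((-173.6 − 154.3) mod 360) = 32.1°.
32.1° ≤ 79.7° ⇒ inside.

Yes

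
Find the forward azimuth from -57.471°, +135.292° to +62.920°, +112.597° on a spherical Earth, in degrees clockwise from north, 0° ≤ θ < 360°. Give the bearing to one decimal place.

348.1°

Δλ = 112.597 − 135.292 = -22.695°.
θ = atan2( sin Δλ · cos φ₂ , cos φ₁ · sin φ₂ − sin φ₁ · cos φ₂ · cos Δλ )
  = atan2(-0.17564, 0.83287) = -11.908° → normalised to [0°, 360°): 348.092°.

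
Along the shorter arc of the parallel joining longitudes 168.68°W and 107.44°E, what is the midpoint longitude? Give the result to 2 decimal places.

Signed shortest Δλ from -168.68° to +107.44° is -83.88°.
Midpoint longitude = -168.68° + (-83.88°)/2 = -168.68° − 41.94° = -210.62°.
Normalise into (−180°, 180°]: +149.38°.
(The naïve average (-168.68 + +107.44)/2 = -30.62° is on the wrong side of the globe.)

149.38°E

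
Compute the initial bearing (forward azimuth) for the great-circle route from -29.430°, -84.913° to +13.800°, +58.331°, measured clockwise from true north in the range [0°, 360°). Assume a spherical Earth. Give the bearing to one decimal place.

106.7°

Δλ = 58.331 − -84.913 = 143.244°.
θ = atan2( sin Δλ · cos φ₂ , cos φ₁ · sin φ₂ − sin φ₁ · cos φ₂ · cos Δλ )
  = atan2(0.58114, -0.17456) = 106.719° → normalised to [0°, 360°): 106.719°.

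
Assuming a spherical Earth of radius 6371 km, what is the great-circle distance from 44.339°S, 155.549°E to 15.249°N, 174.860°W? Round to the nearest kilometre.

Δλ = -174.860 − 155.549 = -330.409°; wrapped into (−180°, 180°]: 29.591°.
Δφ = 15.249 − -44.339 = 59.588°.
a = sin²(Δφ/2) + cos φ₁ · cos φ₂ · sin²(Δλ/2) = 0.291893.
c = 2·atan2(√a, √(1−a)) = 1.14152 rad → d = 6371·c ≈ 7272.61 km.

7273 km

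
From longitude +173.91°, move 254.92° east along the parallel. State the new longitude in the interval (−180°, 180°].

+68.83°

Start at +173.91°; shift +254.92° → +428.83°.
+428.83° lies outside (−180°, 180°]; subtract 360° → +68.83°.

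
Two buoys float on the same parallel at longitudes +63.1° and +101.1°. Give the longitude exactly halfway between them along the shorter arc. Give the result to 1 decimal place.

Signed shortest Δλ from +63.1° to +101.1° is +38.0°.
Midpoint longitude = +63.1° + (+38.0°)/2 = +63.1° + 19.0° = +82.1°.

+82.1°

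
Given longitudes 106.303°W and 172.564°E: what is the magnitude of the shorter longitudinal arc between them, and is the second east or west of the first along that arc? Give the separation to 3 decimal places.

Raw difference: 172.564 − -106.303 = 278.867°.
Normalise into (−180°, 180°]: 278.867° − 360° = -81.133°.
Negative ⇒ the second point lies to the west; separation 81.133°.

81.133° west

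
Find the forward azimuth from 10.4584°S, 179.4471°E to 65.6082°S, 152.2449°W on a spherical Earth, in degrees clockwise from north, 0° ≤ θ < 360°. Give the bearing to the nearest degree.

Δλ = -152.2449 − 179.4471 = -331.6920°; wrapped into (−180°, 180°]: 28.3080°.
θ = atan2( sin Δλ · cos φ₂ , cos φ₁ · sin φ₂ − sin φ₁ · cos φ₂ · cos Δλ )
  = atan2(0.19584, -0.82961) = 166.718° → normalised to [0°, 360°): 166.718°.

167°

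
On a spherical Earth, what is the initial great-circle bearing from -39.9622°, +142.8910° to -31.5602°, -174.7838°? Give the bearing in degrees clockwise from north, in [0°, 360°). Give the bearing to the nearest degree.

90°

Δλ = -174.7838 − 142.8910 = -317.6748°; wrapped into (−180°, 180°]: 42.3252°.
θ = atan2( sin Δλ · cos φ₂ , cos φ₁ · sin φ₂ − sin φ₁ · cos φ₂ · cos Δλ )
  = atan2(0.57374, 0.00346) = 89.654° → normalised to [0°, 360°): 89.654°.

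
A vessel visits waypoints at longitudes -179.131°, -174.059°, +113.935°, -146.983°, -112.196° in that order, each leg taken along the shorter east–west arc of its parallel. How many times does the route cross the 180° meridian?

2

Leg 1: -179.131° → -174.059°, shortest Δλ = 5.072° (east) — does not cross 180°.
Leg 2: -174.059° → +113.935°, shortest Δλ = -72.006° (west) — crosses 180°.
Leg 3: +113.935° → -146.983°, shortest Δλ = 99.082° (east) — crosses 180°.
Leg 4: -146.983° → -112.196°, shortest Δλ = 34.787° (east) — does not cross 180°.
Total crossings: 2.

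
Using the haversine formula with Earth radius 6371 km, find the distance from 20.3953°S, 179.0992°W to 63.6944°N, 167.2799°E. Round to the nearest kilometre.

9425 km

Δλ = 167.2799 − -179.0992 = 346.3791°; wrapped into (−180°, 180°]: -13.6209°.
Δφ = 63.6944 − -20.3953 = 84.0897°.
a = sin²(Δφ/2) + cos φ₁ · cos φ₂ · sin²(Δλ/2) = 0.454356.
c = 2·atan2(√a, √(1−a)) = 1.47938 rad → d = 6371·c ≈ 9425.13 km.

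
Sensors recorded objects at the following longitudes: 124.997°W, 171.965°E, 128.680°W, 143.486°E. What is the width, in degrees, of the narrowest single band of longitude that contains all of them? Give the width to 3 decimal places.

91.517°

Sort the longitudes: -128.680°, -124.997°, +143.486°, +171.965°.
Eastward gaps between consecutive values (wrapping around): 3.683°, 268.483°, 28.479°, 59.355°.
Largest gap = 268.483° ⇒ minimal covering band is its complement: 360° − 268.483° = 91.517°.
Band runs from +143.486° eastward to -124.997°, crossing the antimeridian.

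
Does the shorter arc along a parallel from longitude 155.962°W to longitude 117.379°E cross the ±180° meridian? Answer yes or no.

Yes

Naïve |117.379 − -155.962| = 273.341° > 180°, so the shorter arc goes the other way round — across 180°.
Signed shortest Δλ = ((117.379 − -155.962 + 180) mod 360) − 180 = -86.659°.
Going west by 86.659° from -155.962° passes through 180° before reaching +117.379°.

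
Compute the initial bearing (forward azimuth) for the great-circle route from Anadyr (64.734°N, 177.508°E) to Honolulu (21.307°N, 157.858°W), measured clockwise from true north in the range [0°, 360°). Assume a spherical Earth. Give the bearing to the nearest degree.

Δλ = -157.858 − 177.508 = -335.366°; wrapped into (−180°, 180°]: 24.634°.
θ = atan2( sin Δλ · cos φ₂ , cos φ₁ · sin φ₂ − sin φ₁ · cos φ₂ · cos Δλ )
  = atan2(0.38833, -0.61075) = 147.551° → normalised to [0°, 360°): 147.551°.

148°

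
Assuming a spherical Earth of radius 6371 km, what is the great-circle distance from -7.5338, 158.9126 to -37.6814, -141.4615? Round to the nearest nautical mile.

3694 nmi

Δλ = -141.4615 − 158.9126 = -300.3741°; wrapped into (−180°, 180°]: 59.6259°.
Δφ = -37.6814 − -7.5338 = -30.1476°.
a = sin²(Δφ/2) + cos φ₁ · cos φ₂ · sin²(Δλ/2) = 0.261566.
c = 2·atan2(√a, √(1−a)) = 1.07371 rad → d = 6371·c ≈ 6840.60 km ≈ 3693.63 nmi.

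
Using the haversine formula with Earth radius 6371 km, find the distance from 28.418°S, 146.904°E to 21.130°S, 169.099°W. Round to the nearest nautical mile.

Δλ = -169.099 − 146.904 = -316.003°; wrapped into (−180°, 180°]: 43.997°.
Δφ = -21.130 − -28.418 = 7.288°.
a = sin²(Δφ/2) + cos φ₁ · cos φ₂ · sin²(Δλ/2) = 0.119147.
c = 2·atan2(√a, √(1−a)) = 0.70485 rad → d = 6371·c ≈ 4490.62 km ≈ 2424.74 nmi.

2425 nmi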